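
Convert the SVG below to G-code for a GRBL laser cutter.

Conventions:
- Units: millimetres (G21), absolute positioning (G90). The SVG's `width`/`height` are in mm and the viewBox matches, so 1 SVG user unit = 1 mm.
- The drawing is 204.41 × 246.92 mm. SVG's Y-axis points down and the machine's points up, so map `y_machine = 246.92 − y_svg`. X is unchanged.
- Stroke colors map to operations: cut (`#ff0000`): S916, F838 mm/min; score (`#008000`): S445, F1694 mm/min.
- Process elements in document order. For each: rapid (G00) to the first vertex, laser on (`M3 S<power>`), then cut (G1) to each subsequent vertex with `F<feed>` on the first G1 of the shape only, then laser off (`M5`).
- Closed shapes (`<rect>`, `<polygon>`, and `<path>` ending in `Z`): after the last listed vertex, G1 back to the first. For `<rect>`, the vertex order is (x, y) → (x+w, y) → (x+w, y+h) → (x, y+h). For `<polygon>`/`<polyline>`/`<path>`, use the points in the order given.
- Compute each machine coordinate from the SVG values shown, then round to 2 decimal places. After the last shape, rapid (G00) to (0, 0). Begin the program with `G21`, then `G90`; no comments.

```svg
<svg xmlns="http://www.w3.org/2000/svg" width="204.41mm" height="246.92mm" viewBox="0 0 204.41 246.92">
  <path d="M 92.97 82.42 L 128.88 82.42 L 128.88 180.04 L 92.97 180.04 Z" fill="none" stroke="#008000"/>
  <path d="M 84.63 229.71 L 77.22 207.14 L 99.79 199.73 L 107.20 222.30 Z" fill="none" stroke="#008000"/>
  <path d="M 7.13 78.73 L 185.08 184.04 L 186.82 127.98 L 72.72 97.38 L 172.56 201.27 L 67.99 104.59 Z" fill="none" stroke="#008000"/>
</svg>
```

G21
G90
G00 X92.97 Y164.50
M3 S445
G1 X128.88 Y164.50 F1694
G1 X128.88 Y66.88
G1 X92.97 Y66.88
G1 X92.97 Y164.50
M5
G00 X84.63 Y17.21
M3 S445
G1 X77.22 Y39.78 F1694
G1 X99.79 Y47.19
G1 X107.20 Y24.62
G1 X84.63 Y17.21
M5
G00 X7.13 Y168.19
M3 S445
G1 X185.08 Y62.88 F1694
G1 X186.82 Y118.94
G1 X72.72 Y149.54
G1 X172.56 Y45.65
G1 X67.99 Y142.33
G1 X7.13 Y168.19
M5
G00 X0.00 Y0.00

viewBox `0 0 204.41 246.92` with mm width/height → 1 unit = 1 mm. Flip: y_m = 246.92 − y_svg.

**Shape 1** — `<path>` rectangle, stroke `#008000` → score (S445, F1694). Machine vertices: (92.97,164.50) → (128.88,164.50) → (128.88,66.88) → (92.97,66.88) → (92.97,164.50). Closed: final G1 returns to the first vertex.

**Shape 2** — `<path>` regular polygon, stroke `#008000` → score (S445, F1694). Machine vertices: (84.63,17.21) → (77.22,39.78) → (99.79,47.19) → (107.20,24.62) → (84.63,17.21). Closed: final G1 returns to the first vertex.

**Shape 3** — `<path>` closed polygon, stroke `#008000` → score (S445, F1694). Machine vertices: (7.13,168.19) → (185.08,62.88) → (186.82,118.94) → (72.72,149.54) → (172.56,45.65) → (67.99,142.33) → (7.13,168.19). Closed: final G1 returns to the first vertex.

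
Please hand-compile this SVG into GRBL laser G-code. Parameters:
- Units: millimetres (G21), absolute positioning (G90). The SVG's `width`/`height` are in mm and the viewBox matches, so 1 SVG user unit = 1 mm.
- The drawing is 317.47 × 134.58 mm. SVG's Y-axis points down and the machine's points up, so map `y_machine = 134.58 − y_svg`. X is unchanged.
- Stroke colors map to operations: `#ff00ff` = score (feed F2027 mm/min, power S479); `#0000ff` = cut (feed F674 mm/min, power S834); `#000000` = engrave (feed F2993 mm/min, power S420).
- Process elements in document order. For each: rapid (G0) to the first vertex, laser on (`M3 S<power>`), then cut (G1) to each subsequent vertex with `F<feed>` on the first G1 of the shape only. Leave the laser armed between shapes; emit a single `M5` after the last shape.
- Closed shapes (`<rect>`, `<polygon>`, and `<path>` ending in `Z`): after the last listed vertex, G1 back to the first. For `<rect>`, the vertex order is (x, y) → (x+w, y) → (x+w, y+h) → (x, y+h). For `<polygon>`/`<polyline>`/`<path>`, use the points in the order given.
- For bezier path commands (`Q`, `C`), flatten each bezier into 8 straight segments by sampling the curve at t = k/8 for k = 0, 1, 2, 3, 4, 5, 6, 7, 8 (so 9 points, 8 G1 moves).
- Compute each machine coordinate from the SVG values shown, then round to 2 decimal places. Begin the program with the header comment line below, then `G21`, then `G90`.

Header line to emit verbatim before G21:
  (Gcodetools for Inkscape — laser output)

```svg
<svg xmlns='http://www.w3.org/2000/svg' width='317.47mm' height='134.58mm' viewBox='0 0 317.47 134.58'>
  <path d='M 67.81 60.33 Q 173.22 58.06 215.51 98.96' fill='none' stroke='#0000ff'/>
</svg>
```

(Gcodetools for Inkscape — laser output)
G21
G90
G0 X67.81 Y74.25
M3 S834
G1 X93.18 Y74.14 F674
G1 X116.57 Y72.69
G1 X137.99 Y69.88
G1 X157.44 Y65.73
G1 X174.92 Y60.22
G1 X190.42 Y53.37
G1 X203.95 Y45.17
G1 X215.51 Y35.62
M5

viewBox `0 0 317.47 134.58` with mm width/height → 1 unit = 1 mm. Flip: y_m = 134.58 − y_svg.

**Shape 1** — `<path>` quadratic bezier, stroke `#0000ff` → cut (S834, F674). Control points (SVG): P0=(67.81,60.33), P1=(173.22,58.06), P2=(215.51,98.96); sampled at t=k/8. Machine vertices: (67.81,74.25) → (93.18,74.14) → (116.57,72.69) → (137.99,69.88) → (157.44,65.73) → (174.92,60.22) → (190.42,53.37) → (203.95,45.17) → (215.51,35.62). Open path.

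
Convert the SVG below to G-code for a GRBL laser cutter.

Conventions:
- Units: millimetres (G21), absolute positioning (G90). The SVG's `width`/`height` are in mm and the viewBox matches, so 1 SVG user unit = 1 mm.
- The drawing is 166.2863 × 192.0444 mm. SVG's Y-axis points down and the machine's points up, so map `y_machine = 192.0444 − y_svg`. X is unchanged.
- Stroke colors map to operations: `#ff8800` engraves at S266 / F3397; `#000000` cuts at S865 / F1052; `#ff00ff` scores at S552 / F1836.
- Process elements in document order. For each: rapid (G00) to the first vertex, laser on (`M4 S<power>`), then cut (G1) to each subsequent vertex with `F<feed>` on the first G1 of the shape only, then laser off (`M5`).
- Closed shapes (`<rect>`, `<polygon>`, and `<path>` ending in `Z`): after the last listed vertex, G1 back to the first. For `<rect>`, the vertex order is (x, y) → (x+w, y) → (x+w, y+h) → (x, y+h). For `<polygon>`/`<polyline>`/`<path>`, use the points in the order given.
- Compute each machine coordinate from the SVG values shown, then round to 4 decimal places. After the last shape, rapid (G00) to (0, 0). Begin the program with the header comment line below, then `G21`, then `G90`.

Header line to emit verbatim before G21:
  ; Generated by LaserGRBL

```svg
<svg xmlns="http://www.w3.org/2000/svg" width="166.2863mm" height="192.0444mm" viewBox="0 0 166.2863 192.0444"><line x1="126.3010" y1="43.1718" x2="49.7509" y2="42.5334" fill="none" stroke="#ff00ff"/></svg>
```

1 u = 1 mm; y_m = 192.0444 − y.

[1] `<line>` line segment, #ff00ff→score S552 F1836: (126.3010,148.8726) → (49.7509,149.5110)

; Generated by LaserGRBL
G21
G90
G00 X126.3010 Y148.8726
M4 S552
G1 X49.7509 Y149.5110 F1836
M5
G00 X0.0000 Y0.0000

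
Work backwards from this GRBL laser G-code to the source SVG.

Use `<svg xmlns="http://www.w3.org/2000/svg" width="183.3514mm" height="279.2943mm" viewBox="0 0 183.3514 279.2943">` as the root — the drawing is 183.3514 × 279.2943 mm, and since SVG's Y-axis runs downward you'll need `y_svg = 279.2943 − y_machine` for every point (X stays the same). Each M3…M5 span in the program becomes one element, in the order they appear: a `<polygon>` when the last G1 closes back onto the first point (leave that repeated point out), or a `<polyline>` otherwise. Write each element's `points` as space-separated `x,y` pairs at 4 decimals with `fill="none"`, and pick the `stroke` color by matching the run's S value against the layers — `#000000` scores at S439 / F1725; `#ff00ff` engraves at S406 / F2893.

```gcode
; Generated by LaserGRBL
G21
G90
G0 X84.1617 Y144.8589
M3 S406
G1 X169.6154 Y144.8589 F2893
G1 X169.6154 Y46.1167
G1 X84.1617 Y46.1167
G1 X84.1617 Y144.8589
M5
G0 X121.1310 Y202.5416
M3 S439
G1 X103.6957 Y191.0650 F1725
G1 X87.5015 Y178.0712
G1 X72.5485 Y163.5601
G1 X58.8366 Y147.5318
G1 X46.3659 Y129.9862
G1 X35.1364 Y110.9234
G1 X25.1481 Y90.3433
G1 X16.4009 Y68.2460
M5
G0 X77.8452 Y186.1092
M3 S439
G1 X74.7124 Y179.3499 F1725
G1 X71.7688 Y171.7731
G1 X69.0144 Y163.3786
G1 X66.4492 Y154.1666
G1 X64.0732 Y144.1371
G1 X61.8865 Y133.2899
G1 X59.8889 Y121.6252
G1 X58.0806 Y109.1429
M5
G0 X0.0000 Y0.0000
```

Each laser-on run becomes one SVG element. Flip Y back into SVG space with y_svg = 279.2943 − y_machine.

Run 1: S406 ⇒ engrave layer `#ff00ff`. The run returns to its start, so emit a `<polygon>` with points (Y-flipped): 84.1617,134.4354 169.6154,134.4354 169.6154,233.1776 84.1617,233.1776.

Run 2: power S439 maps to stroke `#000000` (score). The run is open, so emit a `<polyline>` with points (Y-flipped): 121.1310,76.7527 103.6957,88.2293 87.5015,101.2231 72.5485,115.7342 58.8366,131.7625 46.3659,149.3081 35.1364,168.3709 25.1481,188.9510 16.4009,211.0483.

Run 3: S439 ⇒ score layer `#000000`. The run is open, so emit a `<polyline>` with points (Y-flipped): 77.8452,93.1851 74.7124,99.9444 71.7688,107.5212 69.0144,115.9157 66.4492,125.1277 64.0732,135.1572 61.8865,146.0044 59.8889,157.6691 58.0806,170.1514.

<svg xmlns="http://www.w3.org/2000/svg" width="183.3514mm" height="279.2943mm" viewBox="0 0 183.3514 279.2943">
  <polygon points="84.1617,134.4354 169.6154,134.4354 169.6154,233.1776 84.1617,233.1776" fill="none" stroke="#ff00ff"/>
  <polyline points="121.1310,76.7527 103.6957,88.2293 87.5015,101.2231 72.5485,115.7342 58.8366,131.7625 46.3659,149.3081 35.1364,168.3709 25.1481,188.9510 16.4009,211.0483" fill="none" stroke="#000000"/>
  <polyline points="77.8452,93.1851 74.7124,99.9444 71.7688,107.5212 69.0144,115.9157 66.4492,125.1277 64.0732,135.1572 61.8865,146.0044 59.8889,157.6691 58.0806,170.1514" fill="none" stroke="#000000"/>
</svg>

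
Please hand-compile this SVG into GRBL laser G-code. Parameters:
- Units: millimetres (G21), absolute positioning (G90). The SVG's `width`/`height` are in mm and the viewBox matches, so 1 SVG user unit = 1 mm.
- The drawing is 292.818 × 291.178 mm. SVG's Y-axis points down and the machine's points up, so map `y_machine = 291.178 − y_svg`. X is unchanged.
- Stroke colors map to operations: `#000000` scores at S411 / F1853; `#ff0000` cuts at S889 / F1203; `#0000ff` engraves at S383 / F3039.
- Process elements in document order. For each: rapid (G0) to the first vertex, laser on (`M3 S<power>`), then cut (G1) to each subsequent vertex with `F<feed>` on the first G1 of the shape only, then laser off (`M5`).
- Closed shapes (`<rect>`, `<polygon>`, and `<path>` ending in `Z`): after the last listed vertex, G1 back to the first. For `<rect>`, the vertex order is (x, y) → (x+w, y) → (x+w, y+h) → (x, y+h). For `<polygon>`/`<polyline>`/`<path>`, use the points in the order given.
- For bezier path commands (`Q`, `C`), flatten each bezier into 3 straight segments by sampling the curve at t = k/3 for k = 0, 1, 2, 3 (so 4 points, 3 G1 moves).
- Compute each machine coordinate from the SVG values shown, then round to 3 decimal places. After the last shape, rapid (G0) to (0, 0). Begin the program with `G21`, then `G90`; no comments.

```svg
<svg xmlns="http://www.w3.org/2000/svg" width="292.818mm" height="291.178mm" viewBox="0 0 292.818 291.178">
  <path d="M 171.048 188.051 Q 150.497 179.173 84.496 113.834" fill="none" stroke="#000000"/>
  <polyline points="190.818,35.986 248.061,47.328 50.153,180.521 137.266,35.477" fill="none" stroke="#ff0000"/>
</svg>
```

G21
G90
G0 X171.048 Y103.127
M3 S411
G1 X152.297 Y115.319 F1853
G1 X123.447 Y140.058
G1 X84.496 Y177.344
M5
G0 X190.818 Y255.192
M3 S889
G1 X248.061 Y243.850 F1203
G1 X50.153 Y110.657
G1 X137.266 Y255.701
M5
G0 X0.000 Y0.000

viewBox `0 0 292.818 291.178` with mm width/height → 1 unit = 1 mm. Flip: y_m = 291.178 − y_svg.

**Shape 1** — `<path>` quadratic bezier, stroke `#000000` → score (S411, F1853). Control points (SVG): P0=(171.048,188.051), P1=(150.497,179.173), P2=(84.496,113.834); sampled at t=k/3. Machine vertices: (171.048,103.127) → (152.297,115.319) → (123.447,140.058) → (84.496,177.344). Open path.

**Shape 2** — `<polyline>` open polyline, stroke `#ff0000` → cut (S889, F1203). Machine vertices: (190.818,255.192) → (248.061,243.850) → (50.153,110.657) → (137.266,255.701). Open path.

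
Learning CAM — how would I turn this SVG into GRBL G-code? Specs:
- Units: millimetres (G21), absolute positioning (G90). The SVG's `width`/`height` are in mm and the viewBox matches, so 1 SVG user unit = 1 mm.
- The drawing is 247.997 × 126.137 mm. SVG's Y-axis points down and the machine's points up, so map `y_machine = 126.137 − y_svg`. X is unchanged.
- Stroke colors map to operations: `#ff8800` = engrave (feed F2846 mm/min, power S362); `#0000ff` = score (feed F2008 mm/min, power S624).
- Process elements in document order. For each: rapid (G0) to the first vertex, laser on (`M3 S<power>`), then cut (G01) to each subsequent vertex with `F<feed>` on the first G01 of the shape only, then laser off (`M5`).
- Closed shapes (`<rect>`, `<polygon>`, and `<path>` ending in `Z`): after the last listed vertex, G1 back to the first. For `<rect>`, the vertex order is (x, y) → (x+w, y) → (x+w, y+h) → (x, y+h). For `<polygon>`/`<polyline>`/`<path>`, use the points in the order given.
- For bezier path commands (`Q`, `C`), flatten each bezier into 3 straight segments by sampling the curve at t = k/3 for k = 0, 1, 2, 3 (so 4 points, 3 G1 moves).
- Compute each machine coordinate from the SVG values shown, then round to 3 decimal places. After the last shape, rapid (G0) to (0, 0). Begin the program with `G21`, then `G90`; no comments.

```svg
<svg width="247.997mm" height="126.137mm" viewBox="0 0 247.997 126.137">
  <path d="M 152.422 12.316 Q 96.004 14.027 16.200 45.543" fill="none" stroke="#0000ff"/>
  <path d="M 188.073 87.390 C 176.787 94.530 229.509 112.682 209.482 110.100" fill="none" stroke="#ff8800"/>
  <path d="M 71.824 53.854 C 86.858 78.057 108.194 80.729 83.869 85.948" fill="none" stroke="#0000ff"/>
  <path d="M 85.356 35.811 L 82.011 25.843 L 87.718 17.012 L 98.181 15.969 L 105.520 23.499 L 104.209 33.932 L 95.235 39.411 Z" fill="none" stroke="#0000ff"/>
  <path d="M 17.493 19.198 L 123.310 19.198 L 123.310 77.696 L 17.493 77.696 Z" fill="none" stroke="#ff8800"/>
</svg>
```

viewBox `0 0 247.997 126.137` with mm width/height → 1 unit = 1 mm. Flip: y_m = 126.137 − y_svg.

**Shape 1** — `<path>` quadratic bezier, stroke `#0000ff` → score (S624, F2008). Control points (SVG): P0=(152.422,12.316), P1=(96.004,14.027), P2=(16.200,45.543); sampled at t=k/3. Machine vertices: (152.422,113.821) → (112.212,109.369) → (66.804,98.293) → (16.200,80.594). Open path.

**Shape 2** — `<path>` cubic bezier, stroke `#ff8800` → engrave (S362, F2846). Control points (SVG): P0=(188.073,87.390), P1=(176.787,94.530), P2=(229.509,112.682), P3=(209.482,110.100); sampled at t=k/3. Machine vertices: (188.073,38.747) → (193.058,29.112) → (210.324,19.191) → (209.482,16.037). Open path.

**Shape 3** — `<path>` cubic bezier, stroke `#0000ff` → score (S624, F2008). Control points (SVG): P0=(71.824,53.854), P1=(86.858,78.057), P2=(108.194,80.729), P3=(83.869,85.948); sampled at t=k/3. Machine vertices: (71.824,72.283) → (87.034,54.365) → (94.898,45.451) → (83.869,40.189). Open path.

**Shape 4** — `<path>` regular polygon, stroke `#0000ff` → score (S624, F2008). Machine vertices: (85.356,90.326) → (82.011,100.294) → (87.718,109.125) → (98.181,110.168) → (105.520,102.638) → (104.209,92.205) → (95.235,86.726) → (85.356,90.326). Closed: final G1 returns to the first vertex.

**Shape 5** — `<path>` rectangle, stroke `#ff8800` → engrave (S362, F2846). Machine vertices: (17.493,106.939) → (123.310,106.939) → (123.310,48.441) → (17.493,48.441) → (17.493,106.939). Closed: final G1 returns to the first vertex.

G21
G90
G0 X152.422 Y113.821
M3 S624
G01 X112.212 Y109.369 F2008
G01 X66.804 Y98.293
G01 X16.200 Y80.594
M5
G0 X188.073 Y38.747
M3 S362
G01 X193.058 Y29.112 F2846
G01 X210.324 Y19.191
G01 X209.482 Y16.037
M5
G0 X71.824 Y72.283
M3 S624
G01 X87.034 Y54.365 F2008
G01 X94.898 Y45.451
G01 X83.869 Y40.189
M5
G0 X85.356 Y90.326
M3 S624
G01 X82.011 Y100.294 F2008
G01 X87.718 Y109.125
G01 X98.181 Y110.168
G01 X105.520 Y102.638
G01 X104.209 Y92.205
G01 X95.235 Y86.726
G01 X85.356 Y90.326
M5
G0 X17.493 Y106.939
M3 S362
G01 X123.310 Y106.939 F2846
G01 X123.310 Y48.441
G01 X17.493 Y48.441
G01 X17.493 Y106.939
M5
G0 X0.000 Y0.000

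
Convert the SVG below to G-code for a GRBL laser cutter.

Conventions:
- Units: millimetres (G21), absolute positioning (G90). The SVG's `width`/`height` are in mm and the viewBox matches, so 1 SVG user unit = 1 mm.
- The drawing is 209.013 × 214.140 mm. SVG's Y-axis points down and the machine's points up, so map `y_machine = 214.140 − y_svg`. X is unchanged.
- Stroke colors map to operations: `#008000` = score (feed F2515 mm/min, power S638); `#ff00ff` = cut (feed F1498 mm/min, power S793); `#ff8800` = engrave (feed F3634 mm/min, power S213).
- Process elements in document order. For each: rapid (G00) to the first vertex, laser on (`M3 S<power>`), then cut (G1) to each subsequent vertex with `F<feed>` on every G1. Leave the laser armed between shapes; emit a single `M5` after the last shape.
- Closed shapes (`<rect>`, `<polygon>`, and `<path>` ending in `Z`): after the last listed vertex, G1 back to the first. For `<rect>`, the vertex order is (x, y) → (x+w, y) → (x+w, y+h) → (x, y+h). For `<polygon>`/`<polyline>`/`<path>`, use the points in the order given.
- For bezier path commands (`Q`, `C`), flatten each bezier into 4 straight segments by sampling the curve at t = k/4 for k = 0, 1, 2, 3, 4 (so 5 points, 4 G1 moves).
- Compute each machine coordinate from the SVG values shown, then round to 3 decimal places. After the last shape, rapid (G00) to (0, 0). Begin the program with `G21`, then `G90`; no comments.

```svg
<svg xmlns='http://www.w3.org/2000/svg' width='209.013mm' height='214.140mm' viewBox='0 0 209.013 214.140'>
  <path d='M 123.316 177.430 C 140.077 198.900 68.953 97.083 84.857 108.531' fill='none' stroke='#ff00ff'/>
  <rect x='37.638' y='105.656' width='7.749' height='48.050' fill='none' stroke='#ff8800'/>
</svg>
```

Since the viewBox matches the mm dimensions, user units are millimetres directly. The only transform is the Y-flip y_m = 214.140 − y_svg.

Shape 1 is a cubic bezier drawn with `<path>`. Its stroke #ff00ff means cut at S793, F1498. After flipping Y the toolpath is (123.316,36.710) → (122.141,40.028) → (104.408,67.401) → (86.514,96.654) → (84.857,105.609).

Shape 2 is a rectangle drawn with `<rect>`. Its stroke #ff8800 means engrave at S213, F3634. After flipping Y the toolpath is (37.638,108.484) → (45.387,108.484) → (45.387,60.434) → (37.638,60.434) → (37.638,108.484), returning to the start.

G21
G90
G00 X123.316 Y36.710
M3 S793
G1 X122.141 Y40.028 F1498
G1 X104.408 Y67.401 F1498
G1 X86.514 Y96.654 F1498
G1 X84.857 Y105.609 F1498
G00 X37.638 Y108.484
M3 S213
G1 X45.387 Y108.484 F3634
G1 X45.387 Y60.434 F3634
G1 X37.638 Y60.434 F3634
G1 X37.638 Y108.484 F3634
M5
G00 X0.000 Y0.000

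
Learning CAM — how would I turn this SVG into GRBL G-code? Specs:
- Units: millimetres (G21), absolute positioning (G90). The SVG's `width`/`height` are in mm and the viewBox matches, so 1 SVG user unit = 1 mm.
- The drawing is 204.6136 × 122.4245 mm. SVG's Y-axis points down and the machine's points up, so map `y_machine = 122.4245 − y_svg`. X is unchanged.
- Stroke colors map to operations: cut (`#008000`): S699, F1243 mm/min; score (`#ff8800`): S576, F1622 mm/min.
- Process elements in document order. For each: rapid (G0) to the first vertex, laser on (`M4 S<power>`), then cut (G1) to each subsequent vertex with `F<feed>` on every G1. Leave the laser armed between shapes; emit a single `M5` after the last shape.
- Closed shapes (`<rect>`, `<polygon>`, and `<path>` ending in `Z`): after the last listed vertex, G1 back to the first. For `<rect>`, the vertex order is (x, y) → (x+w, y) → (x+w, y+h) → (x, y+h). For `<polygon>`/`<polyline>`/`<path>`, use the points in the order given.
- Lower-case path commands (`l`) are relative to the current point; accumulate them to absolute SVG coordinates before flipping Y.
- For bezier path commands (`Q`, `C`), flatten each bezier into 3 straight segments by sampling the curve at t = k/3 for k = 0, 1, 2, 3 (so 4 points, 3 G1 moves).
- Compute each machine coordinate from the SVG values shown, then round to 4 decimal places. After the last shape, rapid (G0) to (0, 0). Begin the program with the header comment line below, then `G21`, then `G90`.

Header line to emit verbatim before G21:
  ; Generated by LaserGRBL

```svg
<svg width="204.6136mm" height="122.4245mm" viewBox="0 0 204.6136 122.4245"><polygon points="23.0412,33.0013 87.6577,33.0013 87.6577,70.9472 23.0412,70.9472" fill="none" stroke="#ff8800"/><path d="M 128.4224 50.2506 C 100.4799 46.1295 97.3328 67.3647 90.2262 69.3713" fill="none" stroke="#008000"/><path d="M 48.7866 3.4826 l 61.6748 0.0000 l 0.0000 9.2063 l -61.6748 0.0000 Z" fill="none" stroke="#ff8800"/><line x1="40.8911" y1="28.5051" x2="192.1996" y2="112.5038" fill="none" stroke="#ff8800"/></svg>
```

Since the viewBox matches the mm dimensions, user units are millimetres directly. The only transform is the Y-flip y_m = 122.4245 − y_svg.

Shape 1 is a rectangle drawn with `<polygon>`. Its stroke #ff8800 means score at S576, F1622. After flipping Y the toolpath is (23.0412,89.4232) → (87.6577,89.4232) → (87.6577,51.4773) → (23.0412,51.4773) → (23.0412,89.4232), returning to the start.

Shape 2 is a cubic bezier drawn with `<path>`. Its stroke #008000 means cut at S699, F1243. After flipping Y the toolpath is (128.4224,72.1739) → (107.6800,69.4942) → (97.0780,59.8180) → (90.2262,53.0532).

Shape 3 is a rectangle drawn with `<path>`. Its stroke #ff8800 means score at S576, F1622. After flipping Y the toolpath is (48.7866,118.9419) → (110.4614,118.9419) → (110.4614,109.7356) → (48.7866,109.7356) → (48.7866,118.9419), returning to the start.

Shape 4 is a line segment drawn with `<line>`. Its stroke #ff8800 means score at S576, F1622. After flipping Y the toolpath is (40.8911,93.9194) → (192.1996,9.9207).

; Generated by LaserGRBL
G21
G90
G0 X23.0412 Y89.4232
M4 S576
G1 X87.6577 Y89.4232 F1622
G1 X87.6577 Y51.4773 F1622
G1 X23.0412 Y51.4773 F1622
G1 X23.0412 Y89.4232 F1622
G0 X128.4224 Y72.1739
M4 S699
G1 X107.6800 Y69.4942 F1243
G1 X97.0780 Y59.8180 F1243
G1 X90.2262 Y53.0532 F1243
G0 X48.7866 Y118.9419
M4 S576
G1 X110.4614 Y118.9419 F1622
G1 X110.4614 Y109.7356 F1622
G1 X48.7866 Y109.7356 F1622
G1 X48.7866 Y118.9419 F1622
G0 X40.8911 Y93.9194
M4 S576
G1 X192.1996 Y9.9207 F1622
M5
G0 X0.0000 Y0.0000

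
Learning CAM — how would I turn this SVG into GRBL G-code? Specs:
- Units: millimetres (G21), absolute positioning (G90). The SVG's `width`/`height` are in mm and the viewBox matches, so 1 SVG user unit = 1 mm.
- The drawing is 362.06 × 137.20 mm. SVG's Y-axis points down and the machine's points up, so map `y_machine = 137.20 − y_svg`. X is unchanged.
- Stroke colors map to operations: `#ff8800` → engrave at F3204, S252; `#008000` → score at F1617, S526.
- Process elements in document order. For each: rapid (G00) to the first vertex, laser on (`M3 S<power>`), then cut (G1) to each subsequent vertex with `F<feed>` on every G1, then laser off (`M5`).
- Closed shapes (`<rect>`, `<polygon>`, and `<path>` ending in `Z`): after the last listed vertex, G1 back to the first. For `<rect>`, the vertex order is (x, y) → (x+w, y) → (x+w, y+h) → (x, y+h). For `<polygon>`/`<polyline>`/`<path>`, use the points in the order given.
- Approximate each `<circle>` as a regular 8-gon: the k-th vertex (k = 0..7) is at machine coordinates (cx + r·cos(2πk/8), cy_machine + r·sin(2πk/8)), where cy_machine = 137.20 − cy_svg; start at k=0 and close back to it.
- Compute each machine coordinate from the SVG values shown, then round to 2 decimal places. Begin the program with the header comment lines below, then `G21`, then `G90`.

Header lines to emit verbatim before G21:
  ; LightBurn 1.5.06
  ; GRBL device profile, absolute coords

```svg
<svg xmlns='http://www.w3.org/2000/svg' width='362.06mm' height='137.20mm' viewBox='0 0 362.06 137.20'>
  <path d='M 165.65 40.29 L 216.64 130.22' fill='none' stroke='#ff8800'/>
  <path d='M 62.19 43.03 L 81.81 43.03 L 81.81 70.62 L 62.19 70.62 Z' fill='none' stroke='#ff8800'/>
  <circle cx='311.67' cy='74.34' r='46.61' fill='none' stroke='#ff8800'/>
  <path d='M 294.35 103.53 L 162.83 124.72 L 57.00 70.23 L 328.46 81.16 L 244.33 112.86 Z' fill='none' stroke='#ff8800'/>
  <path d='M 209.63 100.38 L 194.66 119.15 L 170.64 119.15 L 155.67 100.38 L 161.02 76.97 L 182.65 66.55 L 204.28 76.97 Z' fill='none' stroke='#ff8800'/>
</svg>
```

; LightBurn 1.5.06
; GRBL device profile, absolute coords
G21
G90
G00 X165.65 Y96.91
M3 S252
G1 X216.64 Y6.98 F3204
M5
G00 X62.19 Y94.17
M3 S252
G1 X81.81 Y94.17 F3204
G1 X81.81 Y66.58 F3204
G1 X62.19 Y66.58 F3204
G1 X62.19 Y94.17 F3204
M5
G00 X358.28 Y62.86
M3 S252
G1 X344.63 Y95.82 F3204
G1 X311.67 Y109.47 F3204
G1 X278.71 Y95.82 F3204
G1 X265.06 Y62.86 F3204
G1 X278.71 Y29.90 F3204
G1 X311.67 Y16.25 F3204
G1 X344.63 Y29.90 F3204
G1 X358.28 Y62.86 F3204
M5
G00 X294.35 Y33.67
M3 S252
G1 X162.83 Y12.48 F3204
G1 X57.00 Y66.97 F3204
G1 X328.46 Y56.04 F3204
G1 X244.33 Y24.34 F3204
G1 X294.35 Y33.67 F3204
M5
G00 X209.63 Y36.82
M3 S252
G1 X194.66 Y18.05 F3204
G1 X170.64 Y18.05 F3204
G1 X155.67 Y36.82 F3204
G1 X161.02 Y60.23 F3204
G1 X182.65 Y70.65 F3204
G1 X204.28 Y60.23 F3204
G1 X209.63 Y36.82 F3204
M5

viewBox `0 0 362.06 137.20` with mm width/height → 1 unit = 1 mm. Flip: y_m = 137.20 − y_svg.

**Shape 1** — `<path>` line segment, stroke `#ff8800` → engrave (S252, F3204). Machine vertices: (165.65,96.91) → (216.64,6.98). Open path.

**Shape 2** — `<path>` rectangle, stroke `#ff8800` → engrave (S252, F3204). Machine vertices: (62.19,94.17) → (81.81,94.17) → (81.81,66.58) → (62.19,66.58) → (62.19,94.17). Closed: final G1 returns to the first vertex.

**Shape 3** — `<circle>` circle, stroke `#ff8800` → engrave (S252, F3204). Machine vertices: (358.28,62.86) → (344.63,95.82) → (311.67,109.47) → (278.71,95.82) → (265.06,62.86) → (278.71,29.90) → (311.67,16.25) → (344.63,29.90) → (358.28,62.86). Closed: final G1 returns to the first vertex.

**Shape 4** — `<path>` closed polygon, stroke `#ff8800` → engrave (S252, F3204). Machine vertices: (294.35,33.67) → (162.83,12.48) → (57.00,66.97) → (328.46,56.04) → (244.33,24.34) → (294.35,33.67). Closed: final G1 returns to the first vertex.

**Shape 5** — `<path>` regular polygon, stroke `#ff8800` → engrave (S252, F3204). Machine vertices: (209.63,36.82) → (194.66,18.05) → (170.64,18.05) → (155.67,36.82) → (161.02,60.23) → (182.65,70.65) → (204.28,60.23) → (209.63,36.82). Closed: final G1 returns to the first vertex.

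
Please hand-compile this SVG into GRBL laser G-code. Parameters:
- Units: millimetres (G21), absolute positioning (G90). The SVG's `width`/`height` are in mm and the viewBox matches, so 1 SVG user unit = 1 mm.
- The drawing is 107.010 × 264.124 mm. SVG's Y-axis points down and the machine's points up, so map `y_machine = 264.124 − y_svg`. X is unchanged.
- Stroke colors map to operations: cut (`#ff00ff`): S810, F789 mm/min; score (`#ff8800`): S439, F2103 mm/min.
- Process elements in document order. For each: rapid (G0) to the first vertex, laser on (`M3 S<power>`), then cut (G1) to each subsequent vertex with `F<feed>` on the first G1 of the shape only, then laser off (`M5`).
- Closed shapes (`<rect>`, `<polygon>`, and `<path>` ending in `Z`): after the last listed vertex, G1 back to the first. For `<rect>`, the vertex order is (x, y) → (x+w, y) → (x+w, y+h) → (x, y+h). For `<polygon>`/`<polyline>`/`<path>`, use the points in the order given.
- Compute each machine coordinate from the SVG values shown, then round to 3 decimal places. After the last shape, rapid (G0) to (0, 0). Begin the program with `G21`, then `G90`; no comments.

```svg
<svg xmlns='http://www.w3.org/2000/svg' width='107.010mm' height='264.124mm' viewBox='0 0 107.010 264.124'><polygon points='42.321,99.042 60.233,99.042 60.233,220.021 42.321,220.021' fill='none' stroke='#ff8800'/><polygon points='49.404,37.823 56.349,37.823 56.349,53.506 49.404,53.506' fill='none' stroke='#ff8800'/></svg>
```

1 u = 1 mm; y_m = 264.124 − y.

[1] `<polygon>` rectangle, #ff8800→score S439 F2103: (42.321,165.082) → (60.233,165.082) → (60.233,44.103) → (42.321,44.103) → (42.321,165.082) (closed)

[2] `<polygon>` rectangle, #ff8800→score S439 F2103: (49.404,226.301) → (56.349,226.301) → (56.349,210.618) → (49.404,210.618) → (49.404,226.301) (closed)

G21
G90
G0 X42.321 Y165.082
M3 S439
G1 X60.233 Y165.082 F2103
G1 X60.233 Y44.103
G1 X42.321 Y44.103
G1 X42.321 Y165.082
M5
G0 X49.404 Y226.301
M3 S439
G1 X56.349 Y226.301 F2103
G1 X56.349 Y210.618
G1 X49.404 Y210.618
G1 X49.404 Y226.301
M5
G0 X0.000 Y0.000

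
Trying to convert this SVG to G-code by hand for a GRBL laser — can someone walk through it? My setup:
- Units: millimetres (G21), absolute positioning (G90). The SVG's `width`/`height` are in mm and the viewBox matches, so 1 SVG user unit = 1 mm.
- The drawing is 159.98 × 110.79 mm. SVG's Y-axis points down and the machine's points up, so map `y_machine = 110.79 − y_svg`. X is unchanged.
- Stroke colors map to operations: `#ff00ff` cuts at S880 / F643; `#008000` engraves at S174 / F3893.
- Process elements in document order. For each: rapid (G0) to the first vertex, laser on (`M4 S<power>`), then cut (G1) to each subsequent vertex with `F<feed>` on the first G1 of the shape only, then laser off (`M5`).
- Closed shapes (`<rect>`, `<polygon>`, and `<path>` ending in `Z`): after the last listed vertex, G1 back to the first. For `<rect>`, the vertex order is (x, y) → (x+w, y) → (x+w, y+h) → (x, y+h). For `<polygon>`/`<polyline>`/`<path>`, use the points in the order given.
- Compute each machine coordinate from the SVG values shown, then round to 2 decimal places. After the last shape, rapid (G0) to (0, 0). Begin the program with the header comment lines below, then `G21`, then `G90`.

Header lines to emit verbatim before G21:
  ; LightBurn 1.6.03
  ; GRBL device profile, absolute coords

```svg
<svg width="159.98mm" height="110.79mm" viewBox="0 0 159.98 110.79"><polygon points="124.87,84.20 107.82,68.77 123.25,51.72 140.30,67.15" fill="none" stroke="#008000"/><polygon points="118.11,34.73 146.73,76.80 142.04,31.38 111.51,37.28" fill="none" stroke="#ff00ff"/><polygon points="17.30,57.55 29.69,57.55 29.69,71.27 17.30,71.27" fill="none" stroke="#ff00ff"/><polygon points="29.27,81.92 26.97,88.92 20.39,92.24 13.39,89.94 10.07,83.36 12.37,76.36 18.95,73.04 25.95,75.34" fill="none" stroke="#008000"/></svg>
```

; LightBurn 1.6.03
; GRBL device profile, absolute coords
G21
G90
G0 X124.87 Y26.59
M4 S174
G1 X107.82 Y42.02 F3893
G1 X123.25 Y59.07
G1 X140.30 Y43.64
G1 X124.87 Y26.59
M5
G0 X118.11 Y76.06
M4 S880
G1 X146.73 Y33.99 F643
G1 X142.04 Y79.41
G1 X111.51 Y73.51
G1 X118.11 Y76.06
M5
G0 X17.30 Y53.24
M4 S880
G1 X29.69 Y53.24 F643
G1 X29.69 Y39.52
G1 X17.30 Y39.52
G1 X17.30 Y53.24
M5
G0 X29.27 Y28.87
M4 S174
G1 X26.97 Y21.87 F3893
G1 X20.39 Y18.55
G1 X13.39 Y20.85
G1 X10.07 Y27.43
G1 X12.37 Y34.43
G1 X18.95 Y37.75
G1 X25.95 Y35.45
G1 X29.27 Y28.87
M5
G0 X0.00 Y0.00

Since the viewBox matches the mm dimensions, user units are millimetres directly. The only transform is the Y-flip y_m = 110.79 − y_svg.

Shape 1 is a regular polygon drawn with `<polygon>`. Its stroke #008000 means engrave at S174, F3893. After flipping Y the toolpath is (124.87,26.59) → (107.82,42.02) → (123.25,59.07) → (140.30,43.64) → (124.87,26.59), returning to the start.

Shape 2 is a closed polygon drawn with `<polygon>`. Its stroke #ff00ff means cut at S880, F643. After flipping Y the toolpath is (118.11,76.06) → (146.73,33.99) → (142.04,79.41) → (111.51,73.51) → (118.11,76.06), returning to the start.

Shape 3 is a rectangle drawn with `<polygon>`. Its stroke #ff00ff means cut at S880, F643. After flipping Y the toolpath is (17.30,53.24) → (29.69,53.24) → (29.69,39.52) → (17.30,39.52) → (17.30,53.24), returning to the start.

Shape 4 is a regular polygon drawn with `<polygon>`. Its stroke #008000 means engrave at S174, F3893. After flipping Y the toolpath is (29.27,28.87) → (26.97,21.87) → (20.39,18.55) → (13.39,20.85) → (10.07,27.43) → (12.37,34.43) → (18.95,37.75) → (25.95,35.45) → (29.27,28.87), returning to the start.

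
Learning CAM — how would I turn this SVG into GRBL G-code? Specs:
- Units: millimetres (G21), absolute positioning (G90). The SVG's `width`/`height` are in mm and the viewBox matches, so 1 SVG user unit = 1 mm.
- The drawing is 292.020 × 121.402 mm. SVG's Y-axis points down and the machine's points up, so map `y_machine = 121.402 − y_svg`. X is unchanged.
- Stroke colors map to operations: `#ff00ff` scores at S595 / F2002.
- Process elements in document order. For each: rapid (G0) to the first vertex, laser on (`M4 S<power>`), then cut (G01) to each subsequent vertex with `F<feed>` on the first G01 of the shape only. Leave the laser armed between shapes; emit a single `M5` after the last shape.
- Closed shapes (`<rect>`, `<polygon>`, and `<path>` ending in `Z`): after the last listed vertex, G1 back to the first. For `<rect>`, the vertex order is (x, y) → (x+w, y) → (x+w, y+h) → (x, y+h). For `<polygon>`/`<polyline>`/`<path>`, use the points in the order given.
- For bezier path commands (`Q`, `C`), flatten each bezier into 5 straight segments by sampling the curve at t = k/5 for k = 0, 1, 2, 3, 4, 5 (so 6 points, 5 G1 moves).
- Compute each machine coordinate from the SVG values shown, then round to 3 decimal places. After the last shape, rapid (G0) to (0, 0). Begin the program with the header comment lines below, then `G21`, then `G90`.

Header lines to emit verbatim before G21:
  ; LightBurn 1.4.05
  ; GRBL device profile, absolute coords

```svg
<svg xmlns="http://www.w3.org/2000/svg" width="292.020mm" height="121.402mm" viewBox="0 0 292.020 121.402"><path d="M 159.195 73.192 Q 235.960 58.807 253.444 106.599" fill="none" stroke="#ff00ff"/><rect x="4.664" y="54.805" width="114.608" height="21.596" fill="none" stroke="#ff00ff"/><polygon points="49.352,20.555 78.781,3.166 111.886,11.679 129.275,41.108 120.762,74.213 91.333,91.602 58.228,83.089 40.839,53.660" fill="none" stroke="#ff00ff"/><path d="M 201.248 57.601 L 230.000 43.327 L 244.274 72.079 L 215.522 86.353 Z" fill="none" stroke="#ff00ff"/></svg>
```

; LightBurn 1.4.05
; GRBL device profile, absolute coords
G21
G90
G0 X159.195 Y48.210
M4 S595
G01 X187.530 Y51.477 F2002
G01 X211.122 Y49.770
G01 X229.972 Y43.088
G01 X244.079 Y31.433
G01 X253.444 Y14.803
G0 X4.664 Y66.597
M4 S595
G01 X119.272 Y66.597 F2002
G01 X119.272 Y45.001
G01 X4.664 Y45.001
G01 X4.664 Y66.597
G0 X49.352 Y100.847
M4 S595
G01 X78.781 Y118.236 F2002
G01 X111.886 Y109.723
G01 X129.275 Y80.294
G01 X120.762 Y47.189
G01 X91.333 Y29.800
G01 X58.228 Y38.313
G01 X40.839 Y67.742
G01 X49.352 Y100.847
G0 X201.248 Y63.801
M4 S595
G01 X230.000 Y78.075 F2002
G01 X244.274 Y49.323
G01 X215.522 Y35.049
G01 X201.248 Y63.801
M5
G0 X0.000 Y0.000

Since the viewBox matches the mm dimensions, user units are millimetres directly. The only transform is the Y-flip y_m = 121.402 − y_svg.

Shape 1 is a quadratic bezier drawn with `<path>`. Its stroke #ff00ff means score at S595, F2002. After flipping Y the toolpath is (159.195,48.210) → (187.530,51.477) → (211.122,49.770) → (229.972,43.088) → (244.079,31.433) → (253.444,14.803).

Shape 2 is a rectangle drawn with `<rect>`. Its stroke #ff00ff means score at S595, F2002. After flipping Y the toolpath is (4.664,66.597) → (119.272,66.597) → (119.272,45.001) → (4.664,45.001) → (4.664,66.597), returning to the start.

Shape 3 is a regular polygon drawn with `<polygon>`. Its stroke #ff00ff means score at S595, F2002. After flipping Y the toolpath is (49.352,100.847) → (78.781,118.236) → (111.886,109.723) → (129.275,80.294) → (120.762,47.189) → (91.333,29.800) → (58.228,38.313) → (40.839,67.742) → (49.352,100.847), returning to the start.

Shape 4 is a regular polygon drawn with `<path>`. Its stroke #ff00ff means score at S595, F2002. After flipping Y the toolpath is (201.248,63.801) → (230.000,78.075) → (244.274,49.323) → (215.522,35.049) → (201.248,63.801), returning to the start.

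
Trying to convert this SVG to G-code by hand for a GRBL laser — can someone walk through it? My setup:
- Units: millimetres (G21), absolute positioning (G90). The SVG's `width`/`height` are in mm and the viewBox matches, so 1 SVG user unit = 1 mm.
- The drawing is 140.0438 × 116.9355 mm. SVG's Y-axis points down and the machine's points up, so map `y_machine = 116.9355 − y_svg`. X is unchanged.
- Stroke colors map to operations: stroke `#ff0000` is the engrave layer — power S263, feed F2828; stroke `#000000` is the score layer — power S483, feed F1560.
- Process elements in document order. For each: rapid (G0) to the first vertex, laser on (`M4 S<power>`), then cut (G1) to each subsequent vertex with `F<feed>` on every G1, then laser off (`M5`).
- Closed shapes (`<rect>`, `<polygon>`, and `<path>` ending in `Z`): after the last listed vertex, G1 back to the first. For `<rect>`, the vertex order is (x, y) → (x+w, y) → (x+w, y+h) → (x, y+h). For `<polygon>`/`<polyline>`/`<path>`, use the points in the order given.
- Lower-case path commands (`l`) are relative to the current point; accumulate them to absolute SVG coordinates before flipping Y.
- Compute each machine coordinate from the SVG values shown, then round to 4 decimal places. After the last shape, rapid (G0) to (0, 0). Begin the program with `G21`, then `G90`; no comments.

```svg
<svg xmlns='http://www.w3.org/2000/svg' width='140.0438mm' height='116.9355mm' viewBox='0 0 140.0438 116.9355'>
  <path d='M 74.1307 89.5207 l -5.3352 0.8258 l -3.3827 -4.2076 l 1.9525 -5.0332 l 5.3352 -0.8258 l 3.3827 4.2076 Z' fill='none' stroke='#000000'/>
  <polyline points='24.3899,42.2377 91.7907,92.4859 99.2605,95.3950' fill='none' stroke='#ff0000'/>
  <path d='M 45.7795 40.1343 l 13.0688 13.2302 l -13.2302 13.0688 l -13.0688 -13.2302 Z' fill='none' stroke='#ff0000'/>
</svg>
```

G21
G90
G0 X74.1307 Y27.4148
M4 S483
G1 X68.7955 Y26.5890 F1560
G1 X65.4128 Y30.7966 F1560
G1 X67.3653 Y35.8298 F1560
G1 X72.7005 Y36.6556 F1560
G1 X76.0832 Y32.4480 F1560
G1 X74.1307 Y27.4148 F1560
M5
G0 X24.3899 Y74.6978
M4 S263
G1 X91.7907 Y24.4496 F2828
G1 X99.2605 Y21.5405 F2828
M5
G0 X45.7795 Y76.8012
M4 S263
G1 X58.8483 Y63.5710 F2828
G1 X45.6181 Y50.5022 F2828
G1 X32.5493 Y63.7324 F2828
G1 X45.7795 Y76.8012 F2828
M5
G0 X0.0000 Y0.0000

viewBox `0 0 140.0438 116.9355` with mm width/height → 1 unit = 1 mm. Flip: y_m = 116.9355 − y_svg.

**Shape 1** — `<path>` regular polygon, stroke `#000000` → score (S483, F1560). Machine vertices: (74.1307,27.4148) → (68.7955,26.5890) → (65.4128,30.7966) → (67.3653,35.8298) → (72.7005,36.6556) → (76.0832,32.4480) → (74.1307,27.4148). Closed: final G1 returns to the first vertex.

**Shape 2** — `<polyline>` open polyline, stroke `#ff0000` → engrave (S263, F2828). Machine vertices: (24.3899,74.6978) → (91.7907,24.4496) → (99.2605,21.5405). Open path.

**Shape 3** — `<path>` regular polygon, stroke `#ff0000` → engrave (S263, F2828). Machine vertices: (45.7795,76.8012) → (58.8483,63.5710) → (45.6181,50.5022) → (32.5493,63.7324) → (45.7795,76.8012). Closed: final G1 returns to the first vertex.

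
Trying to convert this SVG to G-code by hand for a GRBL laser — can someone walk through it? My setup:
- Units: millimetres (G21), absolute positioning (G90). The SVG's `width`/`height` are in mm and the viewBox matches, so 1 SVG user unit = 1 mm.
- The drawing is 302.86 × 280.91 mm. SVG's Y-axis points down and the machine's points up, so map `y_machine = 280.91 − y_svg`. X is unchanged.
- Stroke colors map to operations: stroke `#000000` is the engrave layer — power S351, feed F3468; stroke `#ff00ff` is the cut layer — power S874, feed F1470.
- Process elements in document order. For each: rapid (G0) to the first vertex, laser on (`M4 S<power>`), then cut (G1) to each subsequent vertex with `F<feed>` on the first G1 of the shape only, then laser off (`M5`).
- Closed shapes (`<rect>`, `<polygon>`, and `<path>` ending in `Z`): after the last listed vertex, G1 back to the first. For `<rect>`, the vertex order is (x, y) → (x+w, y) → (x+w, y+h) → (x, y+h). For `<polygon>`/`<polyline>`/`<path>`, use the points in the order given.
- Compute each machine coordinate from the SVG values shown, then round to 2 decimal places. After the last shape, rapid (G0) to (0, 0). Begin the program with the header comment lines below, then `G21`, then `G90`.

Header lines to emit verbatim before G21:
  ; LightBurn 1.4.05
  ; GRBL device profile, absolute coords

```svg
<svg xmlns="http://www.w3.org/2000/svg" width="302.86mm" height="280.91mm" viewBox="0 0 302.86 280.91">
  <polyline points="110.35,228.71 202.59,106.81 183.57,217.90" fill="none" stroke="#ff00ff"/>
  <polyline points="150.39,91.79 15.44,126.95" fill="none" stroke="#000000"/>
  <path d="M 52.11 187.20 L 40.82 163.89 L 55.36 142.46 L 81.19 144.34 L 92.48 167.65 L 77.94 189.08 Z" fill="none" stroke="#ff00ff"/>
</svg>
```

; LightBurn 1.4.05
; GRBL device profile, absolute coords
G21
G90
G0 X110.35 Y52.20
M4 S874
G1 X202.59 Y174.10 F1470
G1 X183.57 Y63.01
M5
G0 X150.39 Y189.12
M4 S351
G1 X15.44 Y153.96 F3468
M5
G0 X52.11 Y93.71
M4 S874
G1 X40.82 Y117.02 F1470
G1 X55.36 Y138.45
G1 X81.19 Y136.57
G1 X92.48 Y113.26
G1 X77.94 Y91.83
G1 X52.11 Y93.71
M5
G0 X0.00 Y0.00

1 u = 1 mm; y_m = 280.91 − y.

[1] `<polyline>` open polyline, #ff00ff→cut S874 F1470: (110.35,52.20) → (202.59,174.10) → (183.57,63.01)

[2] `<polyline>` line segment, #000000→engrave S351 F3468: (150.39,189.12) → (15.44,153.96)

[3] `<path>` regular polygon, #ff00ff→cut S874 F1470: (52.11,93.71) → (40.82,117.02) → (55.36,138.45) → (81.19,136.57) → (92.48,113.26) → (77.94,91.83) → (52.11,93.71) (closed)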